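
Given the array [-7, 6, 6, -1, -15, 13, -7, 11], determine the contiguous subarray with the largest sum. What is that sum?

Using Kadane's algorithm on [-7, 6, 6, -1, -15, 13, -7, 11]:

Scanning through the array:
Position 1 (value 6): max_ending_here = 6, max_so_far = 6
Position 2 (value 6): max_ending_here = 12, max_so_far = 12
Position 3 (value -1): max_ending_here = 11, max_so_far = 12
Position 4 (value -15): max_ending_here = -4, max_so_far = 12
Position 5 (value 13): max_ending_here = 13, max_so_far = 13
Position 6 (value -7): max_ending_here = 6, max_so_far = 13
Position 7 (value 11): max_ending_here = 17, max_so_far = 17

Maximum subarray: [13, -7, 11]
Maximum sum: 17

The maximum subarray is [13, -7, 11] with sum 17. This subarray runs from index 5 to index 7.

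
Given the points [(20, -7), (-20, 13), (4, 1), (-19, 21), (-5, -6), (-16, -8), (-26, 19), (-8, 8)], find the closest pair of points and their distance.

Computing all pairwise distances among 8 points:

d((20, -7), (-20, 13)) = 44.7214
d((20, -7), (4, 1)) = 17.8885
d((20, -7), (-19, 21)) = 48.0104
d((20, -7), (-5, -6)) = 25.02
d((20, -7), (-16, -8)) = 36.0139
d((20, -7), (-26, 19)) = 52.8394
d((20, -7), (-8, 8)) = 31.7648
d((-20, 13), (4, 1)) = 26.8328
d((-20, 13), (-19, 21)) = 8.0623
d((-20, 13), (-5, -6)) = 24.2074
d((-20, 13), (-16, -8)) = 21.3776
d((-20, 13), (-26, 19)) = 8.4853
d((-20, 13), (-8, 8)) = 13.0
d((4, 1), (-19, 21)) = 30.4795
d((4, 1), (-5, -6)) = 11.4018
d((4, 1), (-16, -8)) = 21.9317
d((4, 1), (-26, 19)) = 34.9857
d((4, 1), (-8, 8)) = 13.8924
d((-19, 21), (-5, -6)) = 30.4138
d((-19, 21), (-16, -8)) = 29.1548
d((-19, 21), (-26, 19)) = 7.2801 <-- minimum
d((-19, 21), (-8, 8)) = 17.0294
d((-5, -6), (-16, -8)) = 11.1803
d((-5, -6), (-26, 19)) = 32.6497
d((-5, -6), (-8, 8)) = 14.3178
d((-16, -8), (-26, 19)) = 28.7924
d((-16, -8), (-8, 8)) = 17.8885
d((-26, 19), (-8, 8)) = 21.095

Closest pair: (-19, 21) and (-26, 19) with distance 7.2801

The closest pair is (-19, 21) and (-26, 19) with Euclidean distance 7.2801. For 8 points, brute-force pairwise comparison is shown above. For large n, the divide-and-conquer algorithm (sort by x, recurse on halves, check the dividing strip) achieves O(n log n).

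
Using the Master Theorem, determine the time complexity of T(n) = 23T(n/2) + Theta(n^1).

Master Theorem for T(n) = 23T(n/2) + O(n^1):

a = 23, b = 2, c = 1
log_b(a) = log_2(23) = 4.5236

Case 1: c = 1 < log_2(23) = 4.5236
T(n) = O(n^(log_2 23))

For T(n) = 23T(n/2) + O(n^1): log_2(23) = 4.5236. This is Case 1 of the Master Theorem (c < log_b(a), work dominated by leaves), giving O(n^(log_2 23)).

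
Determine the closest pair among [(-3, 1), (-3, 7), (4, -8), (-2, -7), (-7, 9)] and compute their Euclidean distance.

Computing all pairwise distances among 5 points:

d((-3, 1), (-3, 7)) = 6.0
d((-3, 1), (4, -8)) = 11.4018
d((-3, 1), (-2, -7)) = 8.0623
d((-3, 1), (-7, 9)) = 8.9443
d((-3, 7), (4, -8)) = 16.5529
d((-3, 7), (-2, -7)) = 14.0357
d((-3, 7), (-7, 9)) = 4.4721 <-- minimum
d((4, -8), (-2, -7)) = 6.0828
d((4, -8), (-7, 9)) = 20.2485
d((-2, -7), (-7, 9)) = 16.7631

Closest pair: (-3, 7) and (-7, 9) with distance 4.4721

The closest pair is (-3, 7) and (-7, 9) with Euclidean distance 4.4721. For 5 points, brute-force pairwise comparison is shown above. For large n, the divide-and-conquer algorithm (sort by x, recurse on halves, check the dividing strip) achieves O(n log n).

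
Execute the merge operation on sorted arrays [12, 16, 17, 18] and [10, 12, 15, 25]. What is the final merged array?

Merging process:

Compare 12 vs 10: take 10 from right. Merged: [10]
Compare 12 vs 12: take 12 from left. Merged: [10, 12]
Compare 16 vs 12: take 12 from right. Merged: [10, 12, 12]
Compare 16 vs 15: take 15 from right. Merged: [10, 12, 12, 15]
Compare 16 vs 25: take 16 from left. Merged: [10, 12, 12, 15, 16]
Compare 17 vs 25: take 17 from left. Merged: [10, 12, 12, 15, 16, 17]
Compare 18 vs 25: take 18 from left. Merged: [10, 12, 12, 15, 16, 17, 18]
Append remaining from right: [25]. Merged: [10, 12, 12, 15, 16, 17, 18, 25]

Final merged array: [10, 12, 12, 15, 16, 17, 18, 25]
Total comparisons: 7

The merged array is [10, 12, 12, 15, 16, 17, 18, 25], requiring 7 comparisons. The merge step runs in O(n) time where n is the total number of elements.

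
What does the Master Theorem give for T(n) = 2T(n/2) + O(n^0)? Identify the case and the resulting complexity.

Master Theorem for T(n) = 2T(n/2) + O(n^0):

a = 2, b = 2, c = 0
log_b(a) = log_2(2) = 1.0000

Case 1: c = 0 < log_2(2) = 1.0000
T(n) = O(n^(log_2 2)) = O(n)

For T(n) = 2T(n/2) + O(n^0): log_2(2) = 1.0000. This is Case 1 of the Master Theorem (c < log_b(a), work dominated by leaves), giving O(n).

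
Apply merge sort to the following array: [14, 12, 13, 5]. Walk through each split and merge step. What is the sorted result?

Merge sort trace:

Split: [14, 12, 13, 5] -> [14, 12] and [13, 5]
  Split: [14, 12] -> [14] and [12]
  Merge: [14] + [12] -> [12, 14]
  Split: [13, 5] -> [13] and [5]
  Merge: [13] + [5] -> [5, 13]
Merge: [12, 14] + [5, 13] -> [5, 12, 13, 14]

Final sorted array: [5, 12, 13, 14]

The merge sort proceeds by recursively splitting the array and merging sorted halves.
After all merges, the sorted array is [5, 12, 13, 14].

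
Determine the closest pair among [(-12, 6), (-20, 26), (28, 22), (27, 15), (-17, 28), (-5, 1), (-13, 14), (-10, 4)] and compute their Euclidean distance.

Computing all pairwise distances among 8 points:

d((-12, 6), (-20, 26)) = 21.5407
d((-12, 6), (28, 22)) = 43.0813
d((-12, 6), (27, 15)) = 40.025
d((-12, 6), (-17, 28)) = 22.561
d((-12, 6), (-5, 1)) = 8.6023
d((-12, 6), (-13, 14)) = 8.0623
d((-12, 6), (-10, 4)) = 2.8284 <-- minimum
d((-20, 26), (28, 22)) = 48.1664
d((-20, 26), (27, 15)) = 48.2701
d((-20, 26), (-17, 28)) = 3.6056
d((-20, 26), (-5, 1)) = 29.1548
d((-20, 26), (-13, 14)) = 13.8924
d((-20, 26), (-10, 4)) = 24.1661
d((28, 22), (27, 15)) = 7.0711
d((28, 22), (-17, 28)) = 45.3982
d((28, 22), (-5, 1)) = 39.1152
d((28, 22), (-13, 14)) = 41.7732
d((28, 22), (-10, 4)) = 42.0476
d((27, 15), (-17, 28)) = 45.8803
d((27, 15), (-5, 1)) = 34.9285
d((27, 15), (-13, 14)) = 40.0125
d((27, 15), (-10, 4)) = 38.6005
d((-17, 28), (-5, 1)) = 29.5466
d((-17, 28), (-13, 14)) = 14.5602
d((-17, 28), (-10, 4)) = 25.0
d((-5, 1), (-13, 14)) = 15.2643
d((-5, 1), (-10, 4)) = 5.831
d((-13, 14), (-10, 4)) = 10.4403

Closest pair: (-12, 6) and (-10, 4) with distance 2.8284

The closest pair is (-12, 6) and (-10, 4) with Euclidean distance 2.8284. For 8 points, brute-force pairwise comparison is shown above. For large n, the divide-and-conquer algorithm (sort by x, recurse on halves, check the dividing strip) achieves O(n log n).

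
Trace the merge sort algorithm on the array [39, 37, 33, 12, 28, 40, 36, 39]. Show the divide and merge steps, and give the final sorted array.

Merge sort trace:

Split: [39, 37, 33, 12, 28, 40, 36, 39] -> [39, 37, 33, 12] and [28, 40, 36, 39]
  Split: [39, 37, 33, 12] -> [39, 37] and [33, 12]
    Split: [39, 37] -> [39] and [37]
    Merge: [39] + [37] -> [37, 39]
    Split: [33, 12] -> [33] and [12]
    Merge: [33] + [12] -> [12, 33]
  Merge: [37, 39] + [12, 33] -> [12, 33, 37, 39]
  Split: [28, 40, 36, 39] -> [28, 40] and [36, 39]
    Split: [28, 40] -> [28] and [40]
    Merge: [28] + [40] -> [28, 40]
    Split: [36, 39] -> [36] and [39]
    Merge: [36] + [39] -> [36, 39]
  Merge: [28, 40] + [36, 39] -> [28, 36, 39, 40]
Merge: [12, 33, 37, 39] + [28, 36, 39, 40] -> [12, 28, 33, 36, 37, 39, 39, 40]

Final sorted array: [12, 28, 33, 36, 37, 39, 39, 40]

The merge sort proceeds by recursively splitting the array and merging sorted halves.
After all merges, the sorted array is [12, 28, 33, 36, 37, 39, 39, 40].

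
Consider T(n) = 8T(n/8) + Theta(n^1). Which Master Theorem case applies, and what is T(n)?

Master Theorem for T(n) = 8T(n/8) + O(n^1):

a = 8, b = 8, c = 1
log_b(a) = log_8(8) = 1.0000

Case 2: c = 1 = log_8(8) = 1.0000
T(n) = O(n^1 log n) = O(n log n)

For T(n) = 8T(n/8) + O(n^1): log_8(8) = 1.0000. This is Case 2 of the Master Theorem (c = log_b(a), equal work at all levels), giving O(n log n).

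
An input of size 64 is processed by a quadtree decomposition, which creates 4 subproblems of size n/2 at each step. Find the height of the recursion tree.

For divide and conquer with division factor 2:

Problem sizes at each level:
Level 0: 64
Level 1: 32
Level 2: 16
Level 3: 8
Level 4: 4
Level 5: 2
Level 6: 1

The root is level 0 and the size-1 base case is level 6 (the tree spans levels 0 through 6, i.e. 7 levels counting the root), so the depth is the number of divisions: log_2(64) = 6

The recursion tree depth is log_2(64) = 6. At each level, the problem size is divided by 2, so it takes 6 divisions to reduce to a base case of size 1. The algorithm makes 4 recursive calls at each level.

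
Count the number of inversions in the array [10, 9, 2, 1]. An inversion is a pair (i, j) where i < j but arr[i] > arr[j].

Finding inversions in [10, 9, 2, 1]:

(0, 1): arr[0]=10 > arr[1]=9
(0, 2): arr[0]=10 > arr[2]=2
(0, 3): arr[0]=10 > arr[3]=1
(1, 2): arr[1]=9 > arr[2]=2
(1, 3): arr[1]=9 > arr[3]=1
(2, 3): arr[2]=2 > arr[3]=1

Total inversions: 6

The array has 6 inversion(s): (0,1), (0,2), (0,3), (1,2), (1,3), (2,3). Each pair (i,j) satisfies i < j and arr[i] > arr[j].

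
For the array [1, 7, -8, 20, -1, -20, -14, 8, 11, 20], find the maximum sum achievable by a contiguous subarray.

Using Kadane's algorithm on [1, 7, -8, 20, -1, -20, -14, 8, 11, 20]:

Scanning through the array:
Position 1 (value 7): max_ending_here = 8, max_so_far = 8
Position 2 (value -8): max_ending_here = 0, max_so_far = 8
Position 3 (value 20): max_ending_here = 20, max_so_far = 20
Position 4 (value -1): max_ending_here = 19, max_so_far = 20
Position 5 (value -20): max_ending_here = -1, max_so_far = 20
Position 6 (value -14): max_ending_here = -14, max_so_far = 20
Position 7 (value 8): max_ending_here = 8, max_so_far = 20
Position 8 (value 11): max_ending_here = 19, max_so_far = 20
Position 9 (value 20): max_ending_here = 39, max_so_far = 39

Maximum subarray: [8, 11, 20]
Maximum sum: 39

The maximum subarray is [8, 11, 20] with sum 39. This subarray runs from index 7 to index 9.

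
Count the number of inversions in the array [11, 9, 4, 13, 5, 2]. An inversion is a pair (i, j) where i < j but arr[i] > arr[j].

Finding inversions in [11, 9, 4, 13, 5, 2]:

(0, 1): arr[0]=11 > arr[1]=9
(0, 2): arr[0]=11 > arr[2]=4
(0, 4): arr[0]=11 > arr[4]=5
(0, 5): arr[0]=11 > arr[5]=2
(1, 2): arr[1]=9 > arr[2]=4
(1, 4): arr[1]=9 > arr[4]=5
(1, 5): arr[1]=9 > arr[5]=2
(2, 5): arr[2]=4 > arr[5]=2
(3, 4): arr[3]=13 > arr[4]=5
(3, 5): arr[3]=13 > arr[5]=2
(4, 5): arr[4]=5 > arr[5]=2

Total inversions: 11

The array has 11 inversion(s): (0,1), (0,2), (0,4), (0,5), (1,2), (1,4), (1,5), (2,5), (3,4), (3,5), (4,5). Each pair (i,j) satisfies i < j and arr[i] > arr[j].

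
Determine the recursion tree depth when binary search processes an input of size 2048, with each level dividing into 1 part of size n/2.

For divide and conquer with division factor 2:

Problem sizes at each level:
Level 0: 2048
Level 1: 1024
Level 2: 512
Level 3: 256
Level 4: 128
Level 5: 64
Level 6: 32
Level 7: 16
Level 8: 8
Level 9: 4
Level 10: 2
Level 11: 1

The root is level 0 and the size-1 base case is level 11 (the tree spans levels 0 through 11, i.e. 12 levels counting the root), so the depth is the number of divisions: log_2(2048) = 11

The recursion tree depth is log_2(2048) = 11. At each level, the problem size is divided by 2, so it takes 11 divisions to reduce to a base case of size 1. The algorithm makes 1 recursive call at each level.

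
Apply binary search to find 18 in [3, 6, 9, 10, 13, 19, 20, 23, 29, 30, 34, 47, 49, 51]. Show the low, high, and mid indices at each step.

Binary search for 18 in [3, 6, 9, 10, 13, 19, 20, 23, 29, 30, 34, 47, 49, 51]:

lo=0, hi=13, mid=6, arr[mid]=20 -> 20 > 18, search left half
lo=0, hi=5, mid=2, arr[mid]=9 -> 9 < 18, search right half
lo=3, hi=5, mid=4, arr[mid]=13 -> 13 < 18, search right half
lo=5, hi=5, mid=5, arr[mid]=19 -> 19 > 18, search left half
lo=5 > hi=4, target 18 not found

Binary search determines that 18 is not in the array after 4 comparisons. The search space was exhausted without finding the target.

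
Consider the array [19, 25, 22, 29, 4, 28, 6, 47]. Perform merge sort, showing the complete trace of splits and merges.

Merge sort trace:

Split: [19, 25, 22, 29, 4, 28, 6, 47] -> [19, 25, 22, 29] and [4, 28, 6, 47]
  Split: [19, 25, 22, 29] -> [19, 25] and [22, 29]
    Split: [19, 25] -> [19] and [25]
    Merge: [19] + [25] -> [19, 25]
    Split: [22, 29] -> [22] and [29]
    Merge: [22] + [29] -> [22, 29]
  Merge: [19, 25] + [22, 29] -> [19, 22, 25, 29]
  Split: [4, 28, 6, 47] -> [4, 28] and [6, 47]
    Split: [4, 28] -> [4] and [28]
    Merge: [4] + [28] -> [4, 28]
    Split: [6, 47] -> [6] and [47]
    Merge: [6] + [47] -> [6, 47]
  Merge: [4, 28] + [6, 47] -> [4, 6, 28, 47]
Merge: [19, 22, 25, 29] + [4, 6, 28, 47] -> [4, 6, 19, 22, 25, 28, 29, 47]

Final sorted array: [4, 6, 19, 22, 25, 28, 29, 47]

The merge sort proceeds by recursively splitting the array and merging sorted halves.
After all merges, the sorted array is [4, 6, 19, 22, 25, 28, 29, 47].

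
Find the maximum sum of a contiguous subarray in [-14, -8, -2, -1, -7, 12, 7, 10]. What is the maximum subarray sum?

Using Kadane's algorithm on [-14, -8, -2, -1, -7, 12, 7, 10]:

Scanning through the array:
Position 1 (value -8): max_ending_here = -8, max_so_far = -8
Position 2 (value -2): max_ending_here = -2, max_so_far = -2
Position 3 (value -1): max_ending_here = -1, max_so_far = -1
Position 4 (value -7): max_ending_here = -7, max_so_far = -1
Position 5 (value 12): max_ending_here = 12, max_so_far = 12
Position 6 (value 7): max_ending_here = 19, max_so_far = 19
Position 7 (value 10): max_ending_here = 29, max_so_far = 29

Maximum subarray: [12, 7, 10]
Maximum sum: 29

The maximum subarray is [12, 7, 10] with sum 29. This subarray runs from index 5 to index 7.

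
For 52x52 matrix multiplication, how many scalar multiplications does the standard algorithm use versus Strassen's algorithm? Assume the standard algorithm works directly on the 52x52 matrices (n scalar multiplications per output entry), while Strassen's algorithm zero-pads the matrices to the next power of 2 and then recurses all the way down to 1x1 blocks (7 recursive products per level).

Matrix multiplication for 52x52 matrices:

Strassen's algorithm requires power-of-2 dimensions. Pad 52x52 to 64x64 (next power of 2).

Standard algorithm: 52^3 = 140608 multiplications
Strassen's algorithm: 7^(log2(64)) = 7^6 = 117649 multiplications
Savings: 140608 - 117649 = 22959 multiplications

Standard: 140608 multiplications (52^3). Strassen: 117649 multiplications (7^6, after padding to 64x64). Strassen reduces 8 recursive multiplications to 7 at each level.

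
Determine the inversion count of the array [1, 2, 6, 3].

Finding inversions in [1, 2, 6, 3]:

(2, 3): arr[2]=6 > arr[3]=3

Total inversions: 1

The array has 1 inversion(s): (2,3). Each pair (i,j) satisfies i < j and arr[i] > arr[j].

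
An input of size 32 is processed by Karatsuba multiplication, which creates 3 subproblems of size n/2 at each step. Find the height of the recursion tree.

For divide and conquer with division factor 2:

Problem sizes at each level:
Level 0: 32
Level 1: 16
Level 2: 8
Level 3: 4
Level 4: 2
Level 5: 1

The root is level 0 and the size-1 base case is level 5 (the tree spans levels 0 through 5, i.e. 6 levels counting the root), so the depth is the number of divisions: log_2(32) = 5

The recursion tree depth is log_2(32) = 5. At each level, the problem size is divided by 2, so it takes 5 divisions to reduce to a base case of size 1. The algorithm makes 3 recursive calls at each level.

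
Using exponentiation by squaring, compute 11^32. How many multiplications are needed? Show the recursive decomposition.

Computing 11^32 by squaring (build up from 11^1; each line after the first costs one multiplication):

11^1 = 11
11^2 = (11^1)^2 = 11^2 = 121
11^4 = (11^2)^2 = 121^2 = 14641
11^8 = (11^4)^2 = 14641^2 = 214358881
11^16 = (11^8)^2 = 214358881^2 = 45949729863572161
11^32 = (11^16)^2 = 45949729863572161^2 = 2111377674535255285545615254209921

Result: 2111377674535255285545615254209921
Multiplications needed: 5 (5 lines after 11^1)

11^32 = 2111377674535255285545615254209921. Using exponentiation by squaring, this requires 5 multiplications. The key idea: if the exponent is even, square the half-power; if odd, multiply by the base once.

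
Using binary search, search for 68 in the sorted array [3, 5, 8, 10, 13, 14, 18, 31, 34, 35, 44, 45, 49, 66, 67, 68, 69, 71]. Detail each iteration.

Binary search for 68 in [3, 5, 8, 10, 13, 14, 18, 31, 34, 35, 44, 45, 49, 66, 67, 68, 69, 71]:

lo=0, hi=17, mid=8, arr[mid]=34 -> 34 < 68, search right half
lo=9, hi=17, mid=13, arr[mid]=66 -> 66 < 68, search right half
lo=14, hi=17, mid=15, arr[mid]=68 -> Found target at index 15!

Binary search finds 68 at index 15 after 3 comparisons. The search repeatedly halves the search space by comparing with the middle element.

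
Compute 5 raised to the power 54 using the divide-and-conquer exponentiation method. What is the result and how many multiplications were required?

Computing 5^54 by squaring (build up from 5^1; each line after the first costs one multiplication):

5^1 = 5
5^2 = (5^1)^2 = 5^2 = 25
5^3 = 5 * 5^2 = 5 * 25 = 125
5^6 = (5^3)^2 = 125^2 = 15625
5^12 = (5^6)^2 = 15625^2 = 244140625
5^13 = 5 * 5^12 = 5 * 244140625 = 1220703125
5^26 = (5^13)^2 = 1220703125^2 = 1490116119384765625
5^27 = 5 * 5^26 = 5 * 1490116119384765625 = 7450580596923828125
5^54 = (5^27)^2 = 7450580596923828125^2 = 55511151231257827021181583404541015625

Result: 55511151231257827021181583404541015625
Multiplications needed: 8 (8 lines after 5^1)

5^54 = 55511151231257827021181583404541015625. Using exponentiation by squaring, this requires 8 multiplications. The key idea: if the exponent is even, square the half-power; if odd, multiply by the base once.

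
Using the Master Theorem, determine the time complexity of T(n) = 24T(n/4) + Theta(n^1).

Master Theorem for T(n) = 24T(n/4) + O(n^1):

a = 24, b = 4, c = 1
log_b(a) = log_4(24) = 2.2925

Case 1: c = 1 < log_4(24) = 2.2925
T(n) = O(n^(log_4 24))

For T(n) = 24T(n/4) + O(n^1): log_4(24) = 2.2925. This is Case 1 of the Master Theorem (c < log_b(a), work dominated by leaves), giving O(n^(log_4 24)).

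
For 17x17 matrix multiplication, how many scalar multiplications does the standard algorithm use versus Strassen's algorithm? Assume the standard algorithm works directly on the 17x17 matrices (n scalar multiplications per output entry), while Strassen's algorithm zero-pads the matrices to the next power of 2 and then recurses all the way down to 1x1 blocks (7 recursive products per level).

Matrix multiplication for 17x17 matrices:

Strassen's algorithm requires power-of-2 dimensions. Pad 17x17 to 32x32 (next power of 2).

Standard algorithm: 17^3 = 4913 multiplications
Strassen's algorithm: 7^(log2(32)) = 7^5 = 16807 multiplications
Difference: 4913 - 16807 = -11894 (Strassen uses MORE here due to padding overhead — for small or just-over-power-of-2 n, padding can outweigh the per-level savings)

Standard: 4913 multiplications (17^3). Strassen: 16807 multiplications (7^5, after padding to 32x32). Strassen reduces 8 recursive multiplications to 7 at each level.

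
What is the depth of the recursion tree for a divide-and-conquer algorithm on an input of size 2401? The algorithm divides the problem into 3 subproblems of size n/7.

For divide and conquer with division factor 7:

Problem sizes at each level:
Level 0: 2401
Level 1: 343
Level 2: 49
Level 3: 7
Level 4: 1

The root is level 0 and the size-1 base case is level 4 (the tree spans levels 0 through 4, i.e. 5 levels counting the root), so the depth is the number of divisions: log_7(2401) = 4

The recursion tree depth is log_7(2401) = 4. At each level, the problem size is divided by 7, so it takes 4 divisions to reduce to a base case of size 1. The algorithm makes 3 recursive calls at each level.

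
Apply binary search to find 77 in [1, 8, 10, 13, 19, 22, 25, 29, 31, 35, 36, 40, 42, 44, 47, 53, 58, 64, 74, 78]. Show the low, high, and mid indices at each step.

Binary search for 77 in [1, 8, 10, 13, 19, 22, 25, 29, 31, 35, 36, 40, 42, 44, 47, 53, 58, 64, 74, 78]:

lo=0, hi=19, mid=9, arr[mid]=35 -> 35 < 77, search right half
lo=10, hi=19, mid=14, arr[mid]=47 -> 47 < 77, search right half
lo=15, hi=19, mid=17, arr[mid]=64 -> 64 < 77, search right half
lo=18, hi=19, mid=18, arr[mid]=74 -> 74 < 77, search right half
lo=19, hi=19, mid=19, arr[mid]=78 -> 78 > 77, search left half
lo=19 > hi=18, target 77 not found

Binary search determines that 77 is not in the array after 5 comparisons. The search space was exhausted without finding the target.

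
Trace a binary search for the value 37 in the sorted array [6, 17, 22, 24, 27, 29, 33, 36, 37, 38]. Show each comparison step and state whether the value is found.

Binary search for 37 in [6, 17, 22, 24, 27, 29, 33, 36, 37, 38]:

lo=0, hi=9, mid=4, arr[mid]=27 -> 27 < 37, search right half
lo=5, hi=9, mid=7, arr[mid]=36 -> 36 < 37, search right half
lo=8, hi=9, mid=8, arr[mid]=37 -> Found target at index 8!

Binary search finds 37 at index 8 after 3 comparisons. The search repeatedly halves the search space by comparing with the middle element.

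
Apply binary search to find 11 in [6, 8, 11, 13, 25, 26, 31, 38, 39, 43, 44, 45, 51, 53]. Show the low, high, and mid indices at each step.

Binary search for 11 in [6, 8, 11, 13, 25, 26, 31, 38, 39, 43, 44, 45, 51, 53]:

lo=0, hi=13, mid=6, arr[mid]=31 -> 31 > 11, search left half
lo=0, hi=5, mid=2, arr[mid]=11 -> Found target at index 2!

Binary search finds 11 at index 2 after 2 comparisons. The search repeatedly halves the search space by comparing with the middle element.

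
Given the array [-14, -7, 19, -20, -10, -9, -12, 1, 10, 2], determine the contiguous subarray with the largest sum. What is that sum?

Using Kadane's algorithm on [-14, -7, 19, -20, -10, -9, -12, 1, 10, 2]:

Scanning through the array:
Position 1 (value -7): max_ending_here = -7, max_so_far = -7
Position 2 (value 19): max_ending_here = 19, max_so_far = 19
Position 3 (value -20): max_ending_here = -1, max_so_far = 19
Position 4 (value -10): max_ending_here = -10, max_so_far = 19
Position 5 (value -9): max_ending_here = -9, max_so_far = 19
Position 6 (value -12): max_ending_here = -12, max_so_far = 19
Position 7 (value 1): max_ending_here = 1, max_so_far = 19
Position 8 (value 10): max_ending_here = 11, max_so_far = 19
Position 9 (value 2): max_ending_here = 13, max_so_far = 19

Maximum subarray: [19]
Maximum sum: 19

The maximum subarray is [19] with sum 19. This subarray runs from index 2 to index 2.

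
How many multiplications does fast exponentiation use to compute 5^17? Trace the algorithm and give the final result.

Computing 5^17 by squaring (build up from 5^1; each line after the first costs one multiplication):

5^1 = 5
5^2 = (5^1)^2 = 5^2 = 25
5^4 = (5^2)^2 = 25^2 = 625
5^8 = (5^4)^2 = 625^2 = 390625
5^16 = (5^8)^2 = 390625^2 = 152587890625
5^17 = 5 * 5^16 = 5 * 152587890625 = 762939453125

Result: 762939453125
Multiplications needed: 5 (5 lines after 5^1)

5^17 = 762939453125. Using exponentiation by squaring, this requires 5 multiplications. The key idea: if the exponent is even, square the half-power; if odd, multiply by the base once.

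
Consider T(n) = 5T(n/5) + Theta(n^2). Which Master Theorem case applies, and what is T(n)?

Master Theorem for T(n) = 5T(n/5) + O(n^2):

a = 5, b = 5, c = 2
log_b(a) = log_5(5) = 1.0000

Case 3: c = 2 > log_5(5) = 1.0000
T(n) = O(n^2) = O(n^2)

For T(n) = 5T(n/5) + O(n^2): log_5(5) = 1.0000. This is Case 3 of the Master Theorem (c > log_b(a), work dominated by root), giving O(n^2).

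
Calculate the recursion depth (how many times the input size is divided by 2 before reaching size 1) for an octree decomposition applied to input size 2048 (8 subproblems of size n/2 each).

For divide and conquer with division factor 2:

Problem sizes at each level:
Level 0: 2048
Level 1: 1024
Level 2: 512
Level 3: 256
Level 4: 128
Level 5: 64
Level 6: 32
Level 7: 16
Level 8: 8
Level 9: 4
Level 10: 2
Level 11: 1

The root is level 0 and the size-1 base case is level 11 (the tree spans levels 0 through 11, i.e. 12 levels counting the root), so the depth is the number of divisions: log_2(2048) = 11

The recursion tree depth is log_2(2048) = 11. At each level, the problem size is divided by 2, so it takes 11 divisions to reduce to a base case of size 1. The algorithm makes 8 recursive calls at each level.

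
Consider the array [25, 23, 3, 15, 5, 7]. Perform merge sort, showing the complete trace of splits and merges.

Merge sort trace:

Split: [25, 23, 3, 15, 5, 7] -> [25, 23, 3] and [15, 5, 7]
  Split: [25, 23, 3] -> [25] and [23, 3]
    Split: [23, 3] -> [23] and [3]
    Merge: [23] + [3] -> [3, 23]
  Merge: [25] + [3, 23] -> [3, 23, 25]
  Split: [15, 5, 7] -> [15] and [5, 7]
    Split: [5, 7] -> [5] and [7]
    Merge: [5] + [7] -> [5, 7]
  Merge: [15] + [5, 7] -> [5, 7, 15]
Merge: [3, 23, 25] + [5, 7, 15] -> [3, 5, 7, 15, 23, 25]

Final sorted array: [3, 5, 7, 15, 23, 25]

The merge sort proceeds by recursively splitting the array and merging sorted halves.
After all merges, the sorted array is [3, 5, 7, 15, 23, 25].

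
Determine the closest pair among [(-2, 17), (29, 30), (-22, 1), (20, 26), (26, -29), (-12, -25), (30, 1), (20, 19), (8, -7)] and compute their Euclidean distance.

Computing all pairwise distances among 9 points:

d((-2, 17), (29, 30)) = 33.6155
d((-2, 17), (-22, 1)) = 25.6125
d((-2, 17), (20, 26)) = 23.7697
d((-2, 17), (26, -29)) = 53.8516
d((-2, 17), (-12, -25)) = 43.1741
d((-2, 17), (30, 1)) = 35.7771
d((-2, 17), (20, 19)) = 22.0907
d((-2, 17), (8, -7)) = 26.0
d((29, 30), (-22, 1)) = 58.6686
d((29, 30), (20, 26)) = 9.8489
d((29, 30), (26, -29)) = 59.0762
d((29, 30), (-12, -25)) = 68.6003
d((29, 30), (30, 1)) = 29.0172
d((29, 30), (20, 19)) = 14.2127
d((29, 30), (8, -7)) = 42.5441
d((-22, 1), (20, 26)) = 48.8774
d((-22, 1), (26, -29)) = 56.6039
d((-22, 1), (-12, -25)) = 27.8568
d((-22, 1), (30, 1)) = 52.0
d((-22, 1), (20, 19)) = 45.6946
d((-22, 1), (8, -7)) = 31.0483
d((20, 26), (26, -29)) = 55.3263
d((20, 26), (-12, -25)) = 60.208
d((20, 26), (30, 1)) = 26.9258
d((20, 26), (20, 19)) = 7.0 <-- minimum
d((20, 26), (8, -7)) = 35.1141
d((26, -29), (-12, -25)) = 38.2099
d((26, -29), (30, 1)) = 30.2655
d((26, -29), (20, 19)) = 48.3735
d((26, -29), (8, -7)) = 28.4253
d((-12, -25), (30, 1)) = 49.3964
d((-12, -25), (20, 19)) = 54.4059
d((-12, -25), (8, -7)) = 26.9072
d((30, 1), (20, 19)) = 20.5913
d((30, 1), (8, -7)) = 23.4094
d((20, 19), (8, -7)) = 28.6356

Closest pair: (20, 26) and (20, 19) with distance 7.0

The closest pair is (20, 26) and (20, 19) with Euclidean distance 7.0. For 9 points, brute-force pairwise comparison is shown above. For large n, the divide-and-conquer algorithm (sort by x, recurse on halves, check the dividing strip) achieves O(n log n).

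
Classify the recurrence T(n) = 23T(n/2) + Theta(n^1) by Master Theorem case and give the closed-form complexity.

Master Theorem for T(n) = 23T(n/2) + O(n^1):

a = 23, b = 2, c = 1
log_b(a) = log_2(23) = 4.5236

Case 1: c = 1 < log_2(23) = 4.5236
T(n) = O(n^(log_2 23))

For T(n) = 23T(n/2) + O(n^1): log_2(23) = 4.5236. This is Case 1 of the Master Theorem (c < log_b(a), work dominated by leaves), giving O(n^(log_2 23)).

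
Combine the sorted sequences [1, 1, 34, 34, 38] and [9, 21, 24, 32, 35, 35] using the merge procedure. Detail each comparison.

Merging process:

Compare 1 vs 9: take 1 from left. Merged: [1]
Compare 1 vs 9: take 1 from left. Merged: [1, 1]
Compare 34 vs 9: take 9 from right. Merged: [1, 1, 9]
Compare 34 vs 21: take 21 from right. Merged: [1, 1, 9, 21]
Compare 34 vs 24: take 24 from right. Merged: [1, 1, 9, 21, 24]
Compare 34 vs 32: take 32 from right. Merged: [1, 1, 9, 21, 24, 32]
Compare 34 vs 35: take 34 from left. Merged: [1, 1, 9, 21, 24, 32, 34]
Compare 34 vs 35: take 34 from left. Merged: [1, 1, 9, 21, 24, 32, 34, 34]
Compare 38 vs 35: take 35 from right. Merged: [1, 1, 9, 21, 24, 32, 34, 34, 35]
Compare 38 vs 35: take 35 from right. Merged: [1, 1, 9, 21, 24, 32, 34, 34, 35, 35]
Append remaining from left: [38]. Merged: [1, 1, 9, 21, 24, 32, 34, 34, 35, 35, 38]

Final merged array: [1, 1, 9, 21, 24, 32, 34, 34, 35, 35, 38]
Total comparisons: 10

The merged array is [1, 1, 9, 21, 24, 32, 34, 34, 35, 35, 38], requiring 10 comparisons. The merge step runs in O(n) time where n is the total number of elements.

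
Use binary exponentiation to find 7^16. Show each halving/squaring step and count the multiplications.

Computing 7^16 by squaring (build up from 7^1; each line after the first costs one multiplication):

7^1 = 7
7^2 = (7^1)^2 = 7^2 = 49
7^4 = (7^2)^2 = 49^2 = 2401
7^8 = (7^4)^2 = 2401^2 = 5764801
7^16 = (7^8)^2 = 5764801^2 = 33232930569601

Result: 33232930569601
Multiplications needed: 4 (4 lines after 7^1)

7^16 = 33232930569601. Using exponentiation by squaring, this requires 4 multiplications. The key idea: if the exponent is even, square the half-power; if odd, multiply by the base once.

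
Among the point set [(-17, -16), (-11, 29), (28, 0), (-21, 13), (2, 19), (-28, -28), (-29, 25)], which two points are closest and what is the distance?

Computing all pairwise distances among 7 points:

d((-17, -16), (-11, 29)) = 45.3982
d((-17, -16), (28, 0)) = 47.7598
d((-17, -16), (-21, 13)) = 29.2746
d((-17, -16), (2, 19)) = 39.8246
d((-17, -16), (-28, -28)) = 16.2788
d((-17, -16), (-29, 25)) = 42.72
d((-11, 29), (28, 0)) = 48.6004
d((-11, 29), (-21, 13)) = 18.868
d((-11, 29), (2, 19)) = 16.4012
d((-11, 29), (-28, -28)) = 59.4811
d((-11, 29), (-29, 25)) = 18.4391
d((28, 0), (-21, 13)) = 50.6952
d((28, 0), (2, 19)) = 32.2025
d((28, 0), (-28, -28)) = 62.6099
d((28, 0), (-29, 25)) = 62.2415
d((-21, 13), (2, 19)) = 23.7697
d((-21, 13), (-28, -28)) = 41.5933
d((-21, 13), (-29, 25)) = 14.4222 <-- minimum
d((2, 19), (-28, -28)) = 55.7584
d((2, 19), (-29, 25)) = 31.5753
d((-28, -28), (-29, 25)) = 53.0094

Closest pair: (-21, 13) and (-29, 25) with distance 14.4222

The closest pair is (-21, 13) and (-29, 25) with Euclidean distance 14.4222. For 7 points, brute-force pairwise comparison is shown above. For large n, the divide-and-conquer algorithm (sort by x, recurse on halves, check the dividing strip) achieves O(n log n).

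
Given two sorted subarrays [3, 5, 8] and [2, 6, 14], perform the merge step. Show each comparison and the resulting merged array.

Merging process:

Compare 3 vs 2: take 2 from right. Merged: [2]
Compare 3 vs 6: take 3 from left. Merged: [2, 3]
Compare 5 vs 6: take 5 from left. Merged: [2, 3, 5]
Compare 8 vs 6: take 6 from right. Merged: [2, 3, 5, 6]
Compare 8 vs 14: take 8 from left. Merged: [2, 3, 5, 6, 8]
Append remaining from right: [14]. Merged: [2, 3, 5, 6, 8, 14]

Final merged array: [2, 3, 5, 6, 8, 14]
Total comparisons: 5

The merged array is [2, 3, 5, 6, 8, 14], requiring 5 comparisons. The merge step runs in O(n) time where n is the total number of elements.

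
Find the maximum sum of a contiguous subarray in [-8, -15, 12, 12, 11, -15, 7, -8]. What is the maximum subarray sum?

Using Kadane's algorithm on [-8, -15, 12, 12, 11, -15, 7, -8]:

Scanning through the array:
Position 1 (value -15): max_ending_here = -15, max_so_far = -8
Position 2 (value 12): max_ending_here = 12, max_so_far = 12
Position 3 (value 12): max_ending_here = 24, max_so_far = 24
Position 4 (value 11): max_ending_here = 35, max_so_far = 35
Position 5 (value -15): max_ending_here = 20, max_so_far = 35
Position 6 (value 7): max_ending_here = 27, max_so_far = 35
Position 7 (value -8): max_ending_here = 19, max_so_far = 35

Maximum subarray: [12, 12, 11]
Maximum sum: 35

The maximum subarray is [12, 12, 11] with sum 35. This subarray runs from index 2 to index 4.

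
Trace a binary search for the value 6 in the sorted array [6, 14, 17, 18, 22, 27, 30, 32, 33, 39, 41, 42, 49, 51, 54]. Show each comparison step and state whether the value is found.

Binary search for 6 in [6, 14, 17, 18, 22, 27, 30, 32, 33, 39, 41, 42, 49, 51, 54]:

lo=0, hi=14, mid=7, arr[mid]=32 -> 32 > 6, search left half
lo=0, hi=6, mid=3, arr[mid]=18 -> 18 > 6, search left half
lo=0, hi=2, mid=1, arr[mid]=14 -> 14 > 6, search left half
lo=0, hi=0, mid=0, arr[mid]=6 -> Found target at index 0!

Binary search finds 6 at index 0 after 4 comparisons. The search repeatedly halves the search space by comparing with the middle element.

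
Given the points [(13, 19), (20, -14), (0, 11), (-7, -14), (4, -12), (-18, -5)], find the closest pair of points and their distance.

Computing all pairwise distances among 6 points:

d((13, 19), (20, -14)) = 33.7343
d((13, 19), (0, 11)) = 15.2643
d((13, 19), (-7, -14)) = 38.5876
d((13, 19), (4, -12)) = 32.28
d((13, 19), (-18, -5)) = 39.2046
d((20, -14), (0, 11)) = 32.0156
d((20, -14), (-7, -14)) = 27.0
d((20, -14), (4, -12)) = 16.1245
d((20, -14), (-18, -5)) = 39.0512
d((0, 11), (-7, -14)) = 25.9615
d((0, 11), (4, -12)) = 23.3452
d((0, 11), (-18, -5)) = 24.0832
d((-7, -14), (4, -12)) = 11.1803 <-- minimum
d((-7, -14), (-18, -5)) = 14.2127
d((4, -12), (-18, -5)) = 23.0868

Closest pair: (-7, -14) and (4, -12) with distance 11.1803

The closest pair is (-7, -14) and (4, -12) with Euclidean distance 11.1803. For 6 points, brute-force pairwise comparison is shown above. For large n, the divide-and-conquer algorithm (sort by x, recurse on halves, check the dividing strip) achieves O(n log n).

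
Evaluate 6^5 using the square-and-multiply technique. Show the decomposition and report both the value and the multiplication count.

Computing 6^5 by squaring (build up from 6^1; each line after the first costs one multiplication):

6^1 = 6
6^2 = (6^1)^2 = 6^2 = 36
6^4 = (6^2)^2 = 36^2 = 1296
6^5 = 6 * 6^4 = 6 * 1296 = 7776

Result: 7776
Multiplications needed: 3 (3 lines after 6^1)

6^5 = 7776. Using exponentiation by squaring, this requires 3 multiplications. The key idea: if the exponent is even, square the half-power; if odd, multiply by the base once.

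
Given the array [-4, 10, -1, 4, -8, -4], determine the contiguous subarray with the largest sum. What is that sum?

Using Kadane's algorithm on [-4, 10, -1, 4, -8, -4]:

Scanning through the array:
Position 1 (value 10): max_ending_here = 10, max_so_far = 10
Position 2 (value -1): max_ending_here = 9, max_so_far = 10
Position 3 (value 4): max_ending_here = 13, max_so_far = 13
Position 4 (value -8): max_ending_here = 5, max_so_far = 13
Position 5 (value -4): max_ending_here = 1, max_so_far = 13

Maximum subarray: [10, -1, 4]
Maximum sum: 13

The maximum subarray is [10, -1, 4] with sum 13. This subarray runs from index 1 to index 3.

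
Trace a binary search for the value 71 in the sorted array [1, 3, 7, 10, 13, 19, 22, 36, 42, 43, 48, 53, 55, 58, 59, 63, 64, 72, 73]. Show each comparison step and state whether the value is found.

Binary search for 71 in [1, 3, 7, 10, 13, 19, 22, 36, 42, 43, 48, 53, 55, 58, 59, 63, 64, 72, 73]:

lo=0, hi=18, mid=9, arr[mid]=43 -> 43 < 71, search right half
lo=10, hi=18, mid=14, arr[mid]=59 -> 59 < 71, search right half
lo=15, hi=18, mid=16, arr[mid]=64 -> 64 < 71, search right half
lo=17, hi=18, mid=17, arr[mid]=72 -> 72 > 71, search left half
lo=17 > hi=16, target 71 not found

Binary search determines that 71 is not in the array after 4 comparisons. The search space was exhausted without finding the target.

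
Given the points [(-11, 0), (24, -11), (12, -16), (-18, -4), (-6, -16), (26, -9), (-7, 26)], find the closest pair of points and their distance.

Computing all pairwise distances among 7 points:

d((-11, 0), (24, -11)) = 36.6879
d((-11, 0), (12, -16)) = 28.0179
d((-11, 0), (-18, -4)) = 8.0623
d((-11, 0), (-6, -16)) = 16.7631
d((-11, 0), (26, -9)) = 38.0789
d((-11, 0), (-7, 26)) = 26.3059
d((24, -11), (12, -16)) = 13.0
d((24, -11), (-18, -4)) = 42.5793
d((24, -11), (-6, -16)) = 30.4138
d((24, -11), (26, -9)) = 2.8284 <-- minimum
d((24, -11), (-7, 26)) = 48.2701
d((12, -16), (-18, -4)) = 32.311
d((12, -16), (-6, -16)) = 18.0
d((12, -16), (26, -9)) = 15.6525
d((12, -16), (-7, 26)) = 46.0977
d((-18, -4), (-6, -16)) = 16.9706
d((-18, -4), (26, -9)) = 44.2832
d((-18, -4), (-7, 26)) = 31.9531
d((-6, -16), (26, -9)) = 32.7567
d((-6, -16), (-7, 26)) = 42.0119
d((26, -9), (-7, 26)) = 48.1041

Closest pair: (24, -11) and (26, -9) with distance 2.8284

The closest pair is (24, -11) and (26, -9) with Euclidean distance 2.8284. For 7 points, brute-force pairwise comparison is shown above. For large n, the divide-and-conquer algorithm (sort by x, recurse on halves, check the dividing strip) achieves O(n log n).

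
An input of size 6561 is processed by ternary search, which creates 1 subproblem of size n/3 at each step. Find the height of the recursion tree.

For divide and conquer with division factor 3:

Problem sizes at each level:
Level 0: 6561
Level 1: 2187
Level 2: 729
Level 3: 243
Level 4: 81
Level 5: 27
Level 6: 9
Level 7: 3
Level 8: 1

The root is level 0 and the size-1 base case is level 8 (the tree spans levels 0 through 8, i.e. 9 levels counting the root), so the depth is the number of divisions: log_3(6561) = 8

The recursion tree depth is log_3(6561) = 8. At each level, the problem size is divided by 3, so it takes 8 divisions to reduce to a base case of size 1. The algorithm makes 1 recursive call at each level.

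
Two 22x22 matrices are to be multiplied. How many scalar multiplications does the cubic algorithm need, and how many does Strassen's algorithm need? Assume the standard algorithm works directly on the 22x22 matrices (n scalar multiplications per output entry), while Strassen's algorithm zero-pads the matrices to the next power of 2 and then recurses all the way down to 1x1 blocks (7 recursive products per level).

Matrix multiplication for 22x22 matrices:

Strassen's algorithm requires power-of-2 dimensions. Pad 22x22 to 32x32 (next power of 2).

Standard algorithm: 22^3 = 10648 multiplications
Strassen's algorithm: 7^(log2(32)) = 7^5 = 16807 multiplications
Difference: 10648 - 16807 = -6159 (Strassen uses MORE here due to padding overhead — for small or just-over-power-of-2 n, padding can outweigh the per-level savings)

Standard: 10648 multiplications (22^3). Strassen: 16807 multiplications (7^5, after padding to 32x32). Strassen reduces 8 recursive multiplications to 7 at each level.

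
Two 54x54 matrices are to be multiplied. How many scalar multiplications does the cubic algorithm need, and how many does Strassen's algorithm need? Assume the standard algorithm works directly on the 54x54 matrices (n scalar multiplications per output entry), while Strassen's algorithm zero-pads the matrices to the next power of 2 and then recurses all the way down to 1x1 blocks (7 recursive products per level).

Matrix multiplication for 54x54 matrices:

Strassen's algorithm requires power-of-2 dimensions. Pad 54x54 to 64x64 (next power of 2).

Standard algorithm: 54^3 = 157464 multiplications
Strassen's algorithm: 7^(log2(64)) = 7^6 = 117649 multiplications
Savings: 157464 - 117649 = 39815 multiplications

Standard: 157464 multiplications (54^3). Strassen: 117649 multiplications (7^6, after padding to 64x64). Strassen reduces 8 recursive multiplications to 7 at each level.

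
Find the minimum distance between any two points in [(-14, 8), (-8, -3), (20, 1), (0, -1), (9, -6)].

Computing all pairwise distances among 5 points:

d((-14, 8), (-8, -3)) = 12.53
d((-14, 8), (20, 1)) = 34.7131
d((-14, 8), (0, -1)) = 16.6433
d((-14, 8), (9, -6)) = 26.9258
d((-8, -3), (20, 1)) = 28.2843
d((-8, -3), (0, -1)) = 8.2462 <-- minimum
d((-8, -3), (9, -6)) = 17.2627
d((20, 1), (0, -1)) = 20.0998
d((20, 1), (9, -6)) = 13.0384
d((0, -1), (9, -6)) = 10.2956

Closest pair: (-8, -3) and (0, -1) with distance 8.2462

The closest pair is (-8, -3) and (0, -1) with Euclidean distance 8.2462. For 5 points, brute-force pairwise comparison is shown above. For large n, the divide-and-conquer algorithm (sort by x, recurse on halves, check the dividing strip) achieves O(n log n).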